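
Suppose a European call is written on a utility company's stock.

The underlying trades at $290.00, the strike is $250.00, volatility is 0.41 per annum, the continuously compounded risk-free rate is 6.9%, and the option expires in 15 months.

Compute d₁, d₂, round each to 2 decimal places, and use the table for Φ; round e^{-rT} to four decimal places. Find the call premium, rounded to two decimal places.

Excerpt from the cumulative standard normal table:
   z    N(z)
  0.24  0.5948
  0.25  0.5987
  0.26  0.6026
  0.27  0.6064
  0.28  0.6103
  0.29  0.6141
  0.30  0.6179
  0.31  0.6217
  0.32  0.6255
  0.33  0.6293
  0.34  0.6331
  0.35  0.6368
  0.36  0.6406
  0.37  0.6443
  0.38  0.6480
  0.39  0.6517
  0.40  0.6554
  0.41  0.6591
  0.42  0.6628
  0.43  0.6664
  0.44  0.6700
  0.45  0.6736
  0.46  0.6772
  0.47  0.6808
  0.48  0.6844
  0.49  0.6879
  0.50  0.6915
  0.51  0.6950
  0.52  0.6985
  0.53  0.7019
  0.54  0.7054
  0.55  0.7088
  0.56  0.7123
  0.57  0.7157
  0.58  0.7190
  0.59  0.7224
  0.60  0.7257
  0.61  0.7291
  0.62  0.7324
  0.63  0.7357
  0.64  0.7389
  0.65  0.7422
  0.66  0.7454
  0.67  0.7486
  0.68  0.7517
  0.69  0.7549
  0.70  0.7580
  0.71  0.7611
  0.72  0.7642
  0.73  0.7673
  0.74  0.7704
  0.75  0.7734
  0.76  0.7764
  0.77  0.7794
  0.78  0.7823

$83.44

σ√T = 0.41·√1.25 = 0.4584
d₁ = [ln(290/250) + (0.069 + 0.41²/2)·1.25] / 0.4584 = [0.1484 + 0.1913] / 0.4584 = 0.7411 which rounds to 0.74
d₂ = d₁ − σ√T = 0.7411 − 0.4584 = 0.2827 which rounds to 0.28
e^(−rT) = e^(−0.069·1.25) = 0.9174
N(d₁) = N(0.74) = 0.7704;  N(d₂) = N(0.28) = 0.6103
C = 290·0.7704 − 250·0.9174·0.6103 = 223.4160 − 139.9723 = 83.4437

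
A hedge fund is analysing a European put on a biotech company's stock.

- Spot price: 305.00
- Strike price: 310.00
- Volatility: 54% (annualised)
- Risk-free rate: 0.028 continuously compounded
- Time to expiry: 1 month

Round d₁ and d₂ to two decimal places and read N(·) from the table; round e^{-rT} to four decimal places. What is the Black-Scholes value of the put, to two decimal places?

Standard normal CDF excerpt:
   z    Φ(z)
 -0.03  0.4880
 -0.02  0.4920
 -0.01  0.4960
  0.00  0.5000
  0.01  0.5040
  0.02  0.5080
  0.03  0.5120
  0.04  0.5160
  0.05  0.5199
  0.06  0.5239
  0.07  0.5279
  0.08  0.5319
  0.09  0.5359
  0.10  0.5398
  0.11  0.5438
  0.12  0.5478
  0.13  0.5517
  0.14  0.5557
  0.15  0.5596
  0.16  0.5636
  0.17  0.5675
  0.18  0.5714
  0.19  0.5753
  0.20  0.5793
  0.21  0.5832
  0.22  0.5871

21.80

T = 0.08333;  σ√T = 0.1559
d₁ = [ln(305/310) + (0.028 + 0.54²/2)·0.08333] / 0.1559 = [-0.0163 + 0.0145] / 0.1559 = -0.0114 ≈ -0.01
d₂ = d₁ − σ√T = -0.0114 − 0.1559 = -0.1673 ≈ -0.17
e^(−rT) = e^(−0.028·0.08333) = 0.9977
P = 310·0.9977·N(0.17) − 305·N(0.01) = 310·0.9977·0.5675 − 305·0.5040 = 175.5204 − 153.7200 = 21.8004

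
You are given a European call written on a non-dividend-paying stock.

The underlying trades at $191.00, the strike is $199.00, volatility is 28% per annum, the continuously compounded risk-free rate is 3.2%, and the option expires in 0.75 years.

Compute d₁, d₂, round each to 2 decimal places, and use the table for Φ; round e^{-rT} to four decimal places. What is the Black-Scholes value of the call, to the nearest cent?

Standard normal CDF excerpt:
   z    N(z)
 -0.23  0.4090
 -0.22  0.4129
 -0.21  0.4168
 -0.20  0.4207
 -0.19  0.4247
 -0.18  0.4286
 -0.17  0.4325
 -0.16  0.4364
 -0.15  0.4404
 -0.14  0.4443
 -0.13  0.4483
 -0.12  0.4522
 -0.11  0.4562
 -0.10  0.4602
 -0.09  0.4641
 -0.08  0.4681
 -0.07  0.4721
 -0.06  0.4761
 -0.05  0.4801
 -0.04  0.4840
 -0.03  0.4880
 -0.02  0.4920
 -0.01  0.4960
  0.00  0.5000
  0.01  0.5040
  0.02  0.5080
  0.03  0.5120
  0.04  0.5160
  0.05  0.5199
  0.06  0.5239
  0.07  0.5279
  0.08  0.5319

$16.79

T = 0.75;  σ√T = 0.2425
d₁ = [ln(191/199) + (0.032 + 0.28²/2)·0.75] / 0.2425 = [-0.0410 + 0.0534] / 0.2425 = 0.0510 ≈ 0.05
d₂ = d₁ − σ√T = 0.0510 − 0.2425 = -0.1915 ≈ -0.19
e^(−rT) = e^(−0.032·0.75) = 0.9763
N(d₁) = N(0.05) = 0.5199;  N(d₂) = N(-0.19) = 0.4247
C = 191·0.5199 − 199·0.9763·0.4247 = 99.3009 − 82.5123 = 16.7886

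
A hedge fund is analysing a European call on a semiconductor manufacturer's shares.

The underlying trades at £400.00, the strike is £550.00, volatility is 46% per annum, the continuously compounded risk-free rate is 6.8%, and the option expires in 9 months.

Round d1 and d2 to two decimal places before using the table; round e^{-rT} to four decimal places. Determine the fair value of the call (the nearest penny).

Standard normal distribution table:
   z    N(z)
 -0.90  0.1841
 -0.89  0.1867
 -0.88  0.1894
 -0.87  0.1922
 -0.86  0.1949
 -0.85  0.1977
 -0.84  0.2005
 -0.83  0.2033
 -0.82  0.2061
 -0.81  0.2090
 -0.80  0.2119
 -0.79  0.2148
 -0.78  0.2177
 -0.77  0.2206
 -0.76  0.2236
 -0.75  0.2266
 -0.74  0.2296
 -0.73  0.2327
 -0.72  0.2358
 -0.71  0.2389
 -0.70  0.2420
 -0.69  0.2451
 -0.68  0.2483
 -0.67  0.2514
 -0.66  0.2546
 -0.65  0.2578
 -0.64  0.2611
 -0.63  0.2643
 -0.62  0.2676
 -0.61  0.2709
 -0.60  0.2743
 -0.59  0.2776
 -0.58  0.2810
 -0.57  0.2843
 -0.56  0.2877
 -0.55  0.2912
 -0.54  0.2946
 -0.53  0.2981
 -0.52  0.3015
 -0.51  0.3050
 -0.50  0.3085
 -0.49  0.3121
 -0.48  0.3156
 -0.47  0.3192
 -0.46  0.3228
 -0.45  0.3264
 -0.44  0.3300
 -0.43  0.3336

£27.22

σ√T = 0.46 × 0.8660 = 0.3984
ln(S/K) + (r + σ²/2)T = ln(400/550) + (0.068 + 0.46²/2)·0.75 = -0.3185 + 0.1304 = -0.1881
d₁ = -0.1881 / 0.3984 = -0.4722 ≈ -0.47
d₂ = d₁ − σ√T = -0.4722 − 0.3984 = -0.8706 ≈ -0.87
exp(−rT) = exp(−0.068·0.75) = 0.9503
C = 400·N(-0.47) − 550·0.9503·N(-0.87) = 400·0.3192 − 550·0.9503·0.1922 = 127.6800 − 100.4562 = 27.2238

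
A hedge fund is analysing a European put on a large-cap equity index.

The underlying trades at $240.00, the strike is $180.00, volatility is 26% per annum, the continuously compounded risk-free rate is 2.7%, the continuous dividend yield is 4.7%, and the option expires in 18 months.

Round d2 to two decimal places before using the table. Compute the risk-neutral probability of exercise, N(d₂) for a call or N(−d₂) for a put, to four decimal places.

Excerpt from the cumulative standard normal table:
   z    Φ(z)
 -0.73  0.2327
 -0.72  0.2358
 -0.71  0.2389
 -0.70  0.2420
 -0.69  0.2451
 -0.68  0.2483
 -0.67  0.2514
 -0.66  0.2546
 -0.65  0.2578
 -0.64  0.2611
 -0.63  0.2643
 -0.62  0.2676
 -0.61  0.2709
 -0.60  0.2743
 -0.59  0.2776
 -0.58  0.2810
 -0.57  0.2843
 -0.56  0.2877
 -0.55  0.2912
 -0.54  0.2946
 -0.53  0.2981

0.2578

T = 1.5;  σ√T = 0.3184
ln(S/K) + (r − q + σ²/2)T = ln(240/180) + (0.027 − 0.047 + 0.26²/2)·1.5 = 0.2877 + 0.0207 = 0.3084
d₁ = 0.3084 / 0.3184 = 0.9684 ⇒ 0.97
d₂ = d₁ − σ√T = 0.9684 − 0.3184 = 0.6500 ⇒ 0.65
Pr(exercise) under Q = N(−d₂) = N(-0.65) = 0.2578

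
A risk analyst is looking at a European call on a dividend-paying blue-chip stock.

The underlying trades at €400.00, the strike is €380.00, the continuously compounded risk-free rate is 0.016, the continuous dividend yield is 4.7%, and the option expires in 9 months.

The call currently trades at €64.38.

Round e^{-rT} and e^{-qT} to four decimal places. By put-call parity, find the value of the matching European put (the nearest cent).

e^(−qT) = e^(−0.047·0.75) = 0.9654;  e^(−rT) = e^(−0.016·0.75) = 0.9881
Put-call parity: C − P = S·e^(−qT) − K·e^(−rT) = 400·0.9654 − 380·0.9881 = 386.1600 − 375.4780 = 10.6820
P = C − (C − P) = 64.38 − (10.6820) = 53.6980

€53.70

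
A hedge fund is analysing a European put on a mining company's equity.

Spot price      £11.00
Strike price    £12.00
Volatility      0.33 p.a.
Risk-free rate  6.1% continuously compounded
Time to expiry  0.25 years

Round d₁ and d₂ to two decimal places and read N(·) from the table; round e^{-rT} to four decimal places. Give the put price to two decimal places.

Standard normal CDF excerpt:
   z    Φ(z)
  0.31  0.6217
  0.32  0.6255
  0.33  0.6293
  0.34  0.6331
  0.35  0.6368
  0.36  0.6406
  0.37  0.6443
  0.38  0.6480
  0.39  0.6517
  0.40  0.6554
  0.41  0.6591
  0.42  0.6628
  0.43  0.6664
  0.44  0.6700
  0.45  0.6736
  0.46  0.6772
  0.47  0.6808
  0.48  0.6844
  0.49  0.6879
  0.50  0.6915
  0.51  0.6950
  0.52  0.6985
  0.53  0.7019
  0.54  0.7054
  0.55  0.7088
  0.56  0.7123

£1.25

σ√T = 0.33·√0.25 = 0.1650
d₁ = [ln(11/12) + (0.061 + ½·0.33²)·0.25] / (σ√T) = (-0.0870 + 0.0289) / 0.1650 = -0.3524 ≈ -0.35
d₂ = -0.3524 − 0.1650 = -0.5174 ≈ -0.52
e^(−rT) = e^(−0.061·0.25) = 0.9849
N(−d₂) = N(0.52) = 0.6985;  N(−d₁) = N(0.35) = 0.6368
P = 12·0.9849·0.6985 − 11·0.6368 = 8.2554 − 7.0048 = 1.2506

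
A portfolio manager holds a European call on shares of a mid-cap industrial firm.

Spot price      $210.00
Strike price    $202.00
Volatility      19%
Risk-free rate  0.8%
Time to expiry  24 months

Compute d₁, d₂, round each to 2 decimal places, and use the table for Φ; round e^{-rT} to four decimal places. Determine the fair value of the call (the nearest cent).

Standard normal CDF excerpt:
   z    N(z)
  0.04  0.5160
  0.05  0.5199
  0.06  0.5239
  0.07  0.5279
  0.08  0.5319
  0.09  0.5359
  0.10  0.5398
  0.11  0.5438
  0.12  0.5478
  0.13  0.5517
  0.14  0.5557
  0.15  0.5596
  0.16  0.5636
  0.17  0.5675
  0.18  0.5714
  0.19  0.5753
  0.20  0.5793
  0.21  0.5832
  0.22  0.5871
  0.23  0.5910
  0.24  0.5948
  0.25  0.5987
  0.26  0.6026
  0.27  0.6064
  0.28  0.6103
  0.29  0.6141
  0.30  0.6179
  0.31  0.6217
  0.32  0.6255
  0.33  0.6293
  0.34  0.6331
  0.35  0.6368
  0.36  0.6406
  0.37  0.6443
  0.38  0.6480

$28.01

T = 2;  σ√T = 0.2687
d₁ = [ln(210/202) + (0.008 + 0.19²/2)·2] / 0.2687 = [0.0388 + 0.0521] / 0.2687 = 0.3384 which rounds to 0.34
d₂ = d₁ − σ√T = 0.3384 − 0.2687 = 0.0697 which rounds to 0.07
exp(−rT) = exp(−0.008·2) = 0.9841
N(d₁) = N(0.34) = 0.6331;  N(d₂) = N(0.07) = 0.5279
C = 210·0.6331 − 202·0.9841·0.5279 = 132.9510 − 104.9403 = 28.0107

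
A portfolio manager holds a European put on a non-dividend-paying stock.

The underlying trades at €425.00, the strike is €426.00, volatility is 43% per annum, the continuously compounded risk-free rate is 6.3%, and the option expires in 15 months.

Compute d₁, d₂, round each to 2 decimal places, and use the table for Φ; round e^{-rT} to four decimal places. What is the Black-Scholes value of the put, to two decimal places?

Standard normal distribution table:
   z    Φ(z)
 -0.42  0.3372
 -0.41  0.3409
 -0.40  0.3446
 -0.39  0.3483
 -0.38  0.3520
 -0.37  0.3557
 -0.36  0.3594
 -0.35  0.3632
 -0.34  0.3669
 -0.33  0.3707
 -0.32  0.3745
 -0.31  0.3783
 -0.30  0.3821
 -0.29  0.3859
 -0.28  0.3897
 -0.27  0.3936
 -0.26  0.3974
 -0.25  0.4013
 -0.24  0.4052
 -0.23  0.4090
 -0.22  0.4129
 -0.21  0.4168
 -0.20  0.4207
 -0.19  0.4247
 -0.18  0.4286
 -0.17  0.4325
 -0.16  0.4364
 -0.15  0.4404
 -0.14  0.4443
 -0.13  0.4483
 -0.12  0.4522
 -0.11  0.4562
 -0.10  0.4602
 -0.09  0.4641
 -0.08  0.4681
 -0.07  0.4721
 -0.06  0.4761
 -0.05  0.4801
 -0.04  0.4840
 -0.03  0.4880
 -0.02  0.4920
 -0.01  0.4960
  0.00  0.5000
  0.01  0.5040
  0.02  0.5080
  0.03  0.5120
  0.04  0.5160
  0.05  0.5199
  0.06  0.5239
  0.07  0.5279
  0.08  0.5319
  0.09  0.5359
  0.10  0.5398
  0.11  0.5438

€62.98

σ√T = 0.43·√1.25 = 0.4808
d₁ = [ln(425/426) + (0.063 + 0.43²/2)·1.25] / 0.4808 = [-0.0024 + 0.1943] / 0.4808 = 0.3993 → 0.40
d₂ = d₁ − σ√T = 0.3993 − 0.4808 = -0.0815 → -0.08
exp(−rT) = exp(−0.063·1.25) = 0.9243
N(−d₂) = N(0.08) = 0.5319;  N(−d₁) = N(-0.40) = 0.3446
P = 426·0.9243·0.5319 − 425·0.3446 = 209.4366 − 146.4550 = 62.9816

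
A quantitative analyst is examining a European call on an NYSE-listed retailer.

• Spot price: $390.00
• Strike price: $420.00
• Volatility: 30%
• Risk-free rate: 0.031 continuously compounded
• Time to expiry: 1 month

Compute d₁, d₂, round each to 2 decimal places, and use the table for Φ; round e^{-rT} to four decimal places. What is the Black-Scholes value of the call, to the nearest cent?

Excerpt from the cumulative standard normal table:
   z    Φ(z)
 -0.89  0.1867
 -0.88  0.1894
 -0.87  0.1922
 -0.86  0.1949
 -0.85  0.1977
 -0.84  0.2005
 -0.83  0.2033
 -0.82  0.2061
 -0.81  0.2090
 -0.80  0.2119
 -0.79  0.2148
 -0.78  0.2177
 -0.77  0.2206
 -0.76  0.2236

$4.39

T = 0.08333;  σ√T = 0.0866
d₁ = [ln(390/420) + (0.031 + 0.3²/2)·0.08333] / 0.0866 = [-0.0741 + 0.0063] / 0.0866 = -0.7826 ≈ -0.78
d₂ = d₁ − σ√T = -0.7826 − 0.0866 = -0.8692 ≈ -0.87
exp(−rT) = exp(−0.031·0.08333) = 0.9974
N(d₁) = N(-0.78) = 0.2177;  N(d₂) = N(-0.87) = 0.1922
C = 390·0.2177 − 420·0.9974·0.1922 = 84.9030 − 80.5141 = 4.3889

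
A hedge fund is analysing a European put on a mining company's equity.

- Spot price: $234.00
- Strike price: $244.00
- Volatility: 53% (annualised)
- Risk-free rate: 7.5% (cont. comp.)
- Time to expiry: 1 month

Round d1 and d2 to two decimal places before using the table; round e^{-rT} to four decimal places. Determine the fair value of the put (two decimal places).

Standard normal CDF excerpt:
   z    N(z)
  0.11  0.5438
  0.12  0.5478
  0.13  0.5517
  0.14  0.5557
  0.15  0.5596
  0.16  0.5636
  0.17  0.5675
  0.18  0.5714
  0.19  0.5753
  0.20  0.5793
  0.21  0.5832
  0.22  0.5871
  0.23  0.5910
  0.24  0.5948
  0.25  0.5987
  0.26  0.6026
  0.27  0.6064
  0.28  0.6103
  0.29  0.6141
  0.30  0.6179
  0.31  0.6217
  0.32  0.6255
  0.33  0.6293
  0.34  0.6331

$18.87

σ√T = 0.53·√0.08333 = 0.1530
d₁ = [ln(234/244) + (0.075 + 0.53²/2)·0.08333] / 0.1530 = [-0.0418 + 0.0180] / 0.1530 = -0.1562 which rounds to -0.16
d₂ = d₁ − σ√T = -0.1562 − 0.1530 = -0.3092 which rounds to -0.31
e^(−rT) = e^(−0.075·0.08333) = 0.9938
P = 244·0.9938·N(0.31) − 234·N(0.16) = 244·0.9938·0.6217 − 234·0.5636 = 150.7543 − 131.8824 = 18.8719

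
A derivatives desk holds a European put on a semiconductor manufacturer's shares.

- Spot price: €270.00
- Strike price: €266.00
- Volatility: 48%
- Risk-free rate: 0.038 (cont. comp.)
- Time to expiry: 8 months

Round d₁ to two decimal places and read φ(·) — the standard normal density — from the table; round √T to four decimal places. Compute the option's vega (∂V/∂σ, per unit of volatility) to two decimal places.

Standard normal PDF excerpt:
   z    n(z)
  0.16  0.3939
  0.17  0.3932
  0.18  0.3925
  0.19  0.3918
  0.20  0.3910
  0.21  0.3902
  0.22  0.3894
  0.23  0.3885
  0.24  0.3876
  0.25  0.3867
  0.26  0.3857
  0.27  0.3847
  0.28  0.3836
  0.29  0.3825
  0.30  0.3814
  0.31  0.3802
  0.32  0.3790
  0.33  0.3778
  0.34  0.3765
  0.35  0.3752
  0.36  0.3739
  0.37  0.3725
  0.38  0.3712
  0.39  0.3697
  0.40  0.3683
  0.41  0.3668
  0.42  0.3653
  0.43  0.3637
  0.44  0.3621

σ√T = 0.48·√0.6667 = 0.3919
ln(S/K) + (r + σ²/2)T = ln(270/266) + (0.038 + 0.48²/2)·0.6667 = 0.0149 + 0.1021 = 0.1171
d₁ = 0.1171 / 0.3919 = 0.2987 ⇒ 0.30
√T = √0.6667 = 0.8165
φ(d₁) = φ(0.30) = 0.3814
vega = S·φ(d₁)·√T = 270·0.3814·0.8165 = 84.0815
(Vega is the same for a European call and put with the same parameters.)

84.08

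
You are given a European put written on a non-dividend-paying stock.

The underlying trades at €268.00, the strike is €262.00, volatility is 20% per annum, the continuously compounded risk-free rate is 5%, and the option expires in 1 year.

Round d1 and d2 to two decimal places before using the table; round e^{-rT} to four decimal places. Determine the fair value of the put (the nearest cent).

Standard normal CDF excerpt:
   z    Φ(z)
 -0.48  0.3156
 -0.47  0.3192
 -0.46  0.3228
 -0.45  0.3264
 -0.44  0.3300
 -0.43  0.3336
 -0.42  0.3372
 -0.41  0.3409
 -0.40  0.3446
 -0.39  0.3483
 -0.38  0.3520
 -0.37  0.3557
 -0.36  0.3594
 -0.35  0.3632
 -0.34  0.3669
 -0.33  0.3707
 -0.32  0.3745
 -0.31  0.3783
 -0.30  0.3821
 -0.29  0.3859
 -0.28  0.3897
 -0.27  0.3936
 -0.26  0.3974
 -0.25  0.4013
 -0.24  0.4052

σ√T = 0.2·√1 = 0.2000
d₁ = [ln(268/262) + (0.05 + 0.2²/2)·1] / 0.2000 = [0.0226 + 0.0700] / 0.2000 = 0.4632 ⇒ 0.46
d₂ = d₁ − σ√T = 0.4632 − 0.2000 = 0.2632 ⇒ 0.26
e^(−rT) = e^(−0.05·1) = 0.9512
N(−d₂) = N(-0.26) = 0.3974;  N(−d₁) = N(-0.46) = 0.3228
P = 262·0.9512·0.3974 − 268·0.3228 = 99.0378 − 86.5104 = 12.5274

€12.53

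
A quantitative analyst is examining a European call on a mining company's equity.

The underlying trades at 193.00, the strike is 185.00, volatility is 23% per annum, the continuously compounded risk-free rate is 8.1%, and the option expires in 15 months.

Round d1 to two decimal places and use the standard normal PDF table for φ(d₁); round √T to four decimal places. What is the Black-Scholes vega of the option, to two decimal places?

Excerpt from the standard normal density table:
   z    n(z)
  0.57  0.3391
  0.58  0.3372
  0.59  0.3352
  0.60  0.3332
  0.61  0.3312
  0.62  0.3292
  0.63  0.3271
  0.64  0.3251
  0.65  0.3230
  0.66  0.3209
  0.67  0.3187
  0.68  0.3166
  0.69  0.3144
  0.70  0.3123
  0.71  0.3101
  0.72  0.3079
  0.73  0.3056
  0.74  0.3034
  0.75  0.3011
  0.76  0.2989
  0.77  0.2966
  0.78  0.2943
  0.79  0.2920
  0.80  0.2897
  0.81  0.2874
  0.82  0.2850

67.84

σ√T = 0.23 × 1.1180 = 0.2571
d₁ = [ln(193/185) + (0.081 + 0.23²/2)·1.25] / 0.2571 = [0.0423 + 0.1343] / 0.2571 = 0.6869 which rounds to 0.69
√T = √1.25 = 1.1180
φ(d₁) = φ(0.69) = 0.3144
vega = S·φ(d₁)·√T = 193·0.3144·1.1180 = 67.8393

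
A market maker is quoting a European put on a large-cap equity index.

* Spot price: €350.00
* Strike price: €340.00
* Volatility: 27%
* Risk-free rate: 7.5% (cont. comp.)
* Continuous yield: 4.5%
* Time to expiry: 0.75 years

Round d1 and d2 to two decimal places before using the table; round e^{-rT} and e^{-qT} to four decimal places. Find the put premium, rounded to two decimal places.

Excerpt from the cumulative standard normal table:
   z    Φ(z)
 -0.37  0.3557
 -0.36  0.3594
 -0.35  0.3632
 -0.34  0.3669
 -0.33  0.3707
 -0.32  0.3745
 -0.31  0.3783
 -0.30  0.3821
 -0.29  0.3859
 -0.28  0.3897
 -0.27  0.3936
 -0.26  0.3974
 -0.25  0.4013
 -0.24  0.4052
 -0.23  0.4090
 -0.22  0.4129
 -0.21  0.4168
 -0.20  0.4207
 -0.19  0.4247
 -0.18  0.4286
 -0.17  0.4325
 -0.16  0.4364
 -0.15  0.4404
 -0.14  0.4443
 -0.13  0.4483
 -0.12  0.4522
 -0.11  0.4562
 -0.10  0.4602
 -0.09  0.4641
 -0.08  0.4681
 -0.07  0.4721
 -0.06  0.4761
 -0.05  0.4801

T = 0.75;  σ√T = 0.2338
d₁ = [ln(350/340) + (0.075 − 0.045 + ½·0.27²)·0.75] / (σ√T) = (0.0290 + 0.0498) / 0.2338 = 0.3371 ≈ 0.34
d₂ = 0.3371 − 0.2338 = 0.1033 ≈ 0.10
exp(−qT) = exp(−0.045·0.75) = 0.9668;  exp(−rT) = exp(−0.075·0.75) = 0.9453
N(−d₂) = N(-0.10) = 0.4602;  N(−d₁) = N(-0.34) = 0.3669
P = 340·0.9453·0.4602 − 350·0.9668·0.3669 = 147.9092 − 124.1516 = 23.7576

€23.76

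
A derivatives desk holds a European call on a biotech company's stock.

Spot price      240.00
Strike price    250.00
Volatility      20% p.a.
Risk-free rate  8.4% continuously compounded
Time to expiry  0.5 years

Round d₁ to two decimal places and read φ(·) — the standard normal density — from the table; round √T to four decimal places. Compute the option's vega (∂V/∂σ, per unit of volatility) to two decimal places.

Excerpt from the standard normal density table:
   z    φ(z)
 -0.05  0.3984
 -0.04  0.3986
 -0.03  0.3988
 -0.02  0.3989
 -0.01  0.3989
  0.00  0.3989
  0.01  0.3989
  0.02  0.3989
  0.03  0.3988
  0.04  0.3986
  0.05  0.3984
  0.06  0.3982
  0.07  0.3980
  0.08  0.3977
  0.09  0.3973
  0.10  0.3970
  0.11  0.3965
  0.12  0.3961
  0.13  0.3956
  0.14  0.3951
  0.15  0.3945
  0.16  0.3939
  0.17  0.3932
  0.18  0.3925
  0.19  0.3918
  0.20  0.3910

67.49

σ√T = 0.2 × 0.7071 = 0.1414
ln(S/K) + (r + σ²/2)T = ln(240/250) + (0.084 + 0.2²/2)·0.5 = -0.0408 + 0.0520 = 0.0112
d₁ = 0.0112 / 0.1414 = 0.0790 which rounds to 0.08
√T = √0.5 = 0.7071
φ(d₁) = φ(0.08) = 0.3977
vega = S·φ(d₁)·√T = 240·0.3977·0.7071 = 67.4913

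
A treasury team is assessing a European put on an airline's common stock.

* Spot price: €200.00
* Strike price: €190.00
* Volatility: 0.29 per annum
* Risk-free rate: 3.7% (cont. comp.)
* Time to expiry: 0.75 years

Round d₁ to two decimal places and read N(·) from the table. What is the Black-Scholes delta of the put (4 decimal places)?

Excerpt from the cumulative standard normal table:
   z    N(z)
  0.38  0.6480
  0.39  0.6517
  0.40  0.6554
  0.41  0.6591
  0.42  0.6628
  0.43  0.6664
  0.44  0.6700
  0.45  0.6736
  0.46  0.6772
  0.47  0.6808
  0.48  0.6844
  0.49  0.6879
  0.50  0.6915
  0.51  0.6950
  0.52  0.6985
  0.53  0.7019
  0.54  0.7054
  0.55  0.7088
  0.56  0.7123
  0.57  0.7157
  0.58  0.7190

σ√T = 0.29 × 0.8660 = 0.2511
d₁ = [ln(200/190) + (0.037 + 0.29²/2)·0.75] / 0.2511 = [0.0513 + 0.0593] / 0.2511 = 0.4403 ⇒ 0.44
N(d₁) = N(0.44) = 0.6700
Δ_put = N(d₁) − 1 = 0.6700 − 1 = -0.3300

-0.3300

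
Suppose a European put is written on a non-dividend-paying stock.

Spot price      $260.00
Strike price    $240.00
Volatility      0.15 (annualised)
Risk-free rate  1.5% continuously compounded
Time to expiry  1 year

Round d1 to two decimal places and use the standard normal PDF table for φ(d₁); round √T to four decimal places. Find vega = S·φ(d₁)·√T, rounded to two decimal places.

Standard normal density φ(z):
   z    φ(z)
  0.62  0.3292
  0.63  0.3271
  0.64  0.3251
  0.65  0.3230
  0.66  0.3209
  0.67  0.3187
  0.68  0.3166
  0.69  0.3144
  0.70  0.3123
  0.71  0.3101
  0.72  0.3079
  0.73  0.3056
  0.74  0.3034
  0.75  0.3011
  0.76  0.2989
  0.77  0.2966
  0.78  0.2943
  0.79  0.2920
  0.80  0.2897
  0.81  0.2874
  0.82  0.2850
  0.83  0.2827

T = 1;  σ√T = 0.1500
ln(S/K) + (r + σ²/2)T = ln(260/240) + (0.015 + 0.15²/2)·1 = 0.0800 + 0.0262 = 0.1063
d₁ = 0.1063 / 0.1500 = 0.7086 which rounds to 0.71
√T = √1 = 1.0000
φ(d₁) = φ(0.71) = 0.3101
vega = S·φ(d₁)·√T = 260·0.3101·1.0000 = 80.6260
(Call and put vega coincide under Black-Scholes.)

80.63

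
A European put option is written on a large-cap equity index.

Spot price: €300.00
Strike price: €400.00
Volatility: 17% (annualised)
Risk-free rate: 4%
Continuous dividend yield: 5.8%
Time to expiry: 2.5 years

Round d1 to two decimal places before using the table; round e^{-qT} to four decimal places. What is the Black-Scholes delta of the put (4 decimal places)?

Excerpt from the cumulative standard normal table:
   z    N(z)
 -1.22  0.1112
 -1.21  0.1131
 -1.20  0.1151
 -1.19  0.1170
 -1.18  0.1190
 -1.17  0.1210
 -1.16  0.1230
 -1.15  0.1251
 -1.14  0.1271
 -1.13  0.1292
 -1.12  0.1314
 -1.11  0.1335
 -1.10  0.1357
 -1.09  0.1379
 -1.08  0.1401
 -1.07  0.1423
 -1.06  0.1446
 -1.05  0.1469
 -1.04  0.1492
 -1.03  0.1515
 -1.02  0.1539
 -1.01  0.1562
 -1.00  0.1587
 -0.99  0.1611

T = 2.5;  σ√T = 0.2688
d₁ = [ln(300/400) + (0.04 − 0.058 + 0.17²/2)·2.5] / 0.2688 = [-0.2877 − 0.0089] / 0.2688 = -1.1033 which rounds to -1.10
N(d₁) = N(-1.10) = 0.1357
Δ_put = e^(−qT)·(N(d₁) − 1) = 0.8650·(0.1357 − 1) = -0.7476

-0.7476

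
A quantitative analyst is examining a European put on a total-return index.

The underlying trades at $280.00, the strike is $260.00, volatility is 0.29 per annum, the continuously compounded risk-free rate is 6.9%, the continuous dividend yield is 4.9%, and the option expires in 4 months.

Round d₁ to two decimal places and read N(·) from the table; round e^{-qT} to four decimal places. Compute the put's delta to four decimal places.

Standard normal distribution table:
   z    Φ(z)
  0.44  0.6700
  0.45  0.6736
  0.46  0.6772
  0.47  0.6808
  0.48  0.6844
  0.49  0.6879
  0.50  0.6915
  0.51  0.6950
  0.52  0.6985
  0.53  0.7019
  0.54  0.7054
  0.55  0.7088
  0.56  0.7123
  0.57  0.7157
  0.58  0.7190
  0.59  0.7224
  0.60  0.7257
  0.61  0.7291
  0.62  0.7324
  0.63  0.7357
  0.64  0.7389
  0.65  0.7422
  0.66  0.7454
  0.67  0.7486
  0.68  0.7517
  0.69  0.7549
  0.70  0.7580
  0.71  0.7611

σ√T = 0.29 × 0.5774 = 0.1674
d₁ = [ln(280/260) + (0.069 − 0.049 + ½·0.29²)·0.3333] / (σ√T) = (0.0741 + 0.0207) / 0.1674 = 0.5661 ≈ 0.57
N(d₁) = N(0.57) = 0.7157
Δ_put = exp(−qT)·(N(d₁) − 1) = 0.9838·(0.7157 − 1) = -0.2797

-0.2797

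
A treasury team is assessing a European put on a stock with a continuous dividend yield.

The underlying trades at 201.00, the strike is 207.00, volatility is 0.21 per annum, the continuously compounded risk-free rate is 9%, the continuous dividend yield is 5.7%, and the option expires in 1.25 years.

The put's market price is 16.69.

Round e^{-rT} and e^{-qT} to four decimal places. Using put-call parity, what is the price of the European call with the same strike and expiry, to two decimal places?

18.89

exp(−qT) = exp(−0.057·1.25) = 0.9312;  exp(−rT) = exp(−0.09·1.25) = 0.8936
Put-call parity: C − P = S·e^(−qT) − K·e^(−rT) = 201·0.9312 − 207·0.8936 = 187.1712 − 184.9752 = 2.1960
C = P + (C − P) = 16.69 + (2.1960) = 18.8860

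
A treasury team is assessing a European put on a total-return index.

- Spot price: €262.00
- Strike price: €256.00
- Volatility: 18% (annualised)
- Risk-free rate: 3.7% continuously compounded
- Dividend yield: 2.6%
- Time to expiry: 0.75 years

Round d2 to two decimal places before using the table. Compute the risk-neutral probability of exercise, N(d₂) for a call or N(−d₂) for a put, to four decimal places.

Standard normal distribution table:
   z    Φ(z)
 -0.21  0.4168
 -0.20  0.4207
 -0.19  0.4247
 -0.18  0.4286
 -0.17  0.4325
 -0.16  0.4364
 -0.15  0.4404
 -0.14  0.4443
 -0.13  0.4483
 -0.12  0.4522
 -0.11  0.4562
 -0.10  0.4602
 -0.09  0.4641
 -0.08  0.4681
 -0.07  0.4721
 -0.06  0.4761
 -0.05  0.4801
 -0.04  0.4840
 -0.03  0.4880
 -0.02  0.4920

σ√T = 0.18·√0.75 = 0.1559
d₁ = [ln(262/256) + (0.037 − 0.026 + 0.18²/2)·0.75] / 0.1559 = [0.0232 + 0.0204] / 0.1559 = 0.2795 ⇒ 0.28
d₂ = d₁ − σ√T = 0.2795 − 0.1559 = 0.1236 ⇒ 0.12
Risk-neutral Pr[S_T < K] = N(−d₂) = N(-0.12) = 0.4522

0.4522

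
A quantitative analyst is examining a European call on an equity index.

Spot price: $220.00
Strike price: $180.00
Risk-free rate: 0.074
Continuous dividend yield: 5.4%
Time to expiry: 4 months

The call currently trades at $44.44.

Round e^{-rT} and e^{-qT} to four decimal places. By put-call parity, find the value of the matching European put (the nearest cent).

e^(−qT) = e^(−0.054·0.3333) = 0.9822;  e^(−rT) = e^(−0.074·0.3333) = 0.9756
Put-call parity: C − P = S·e^(−qT) − K·e^(−rT) = 220·0.9822 − 180·0.9756 = 216.0840 − 175.6080 = 40.4760
P = C − (C − P) = 44.44 − (40.4760) = 3.9640

$3.96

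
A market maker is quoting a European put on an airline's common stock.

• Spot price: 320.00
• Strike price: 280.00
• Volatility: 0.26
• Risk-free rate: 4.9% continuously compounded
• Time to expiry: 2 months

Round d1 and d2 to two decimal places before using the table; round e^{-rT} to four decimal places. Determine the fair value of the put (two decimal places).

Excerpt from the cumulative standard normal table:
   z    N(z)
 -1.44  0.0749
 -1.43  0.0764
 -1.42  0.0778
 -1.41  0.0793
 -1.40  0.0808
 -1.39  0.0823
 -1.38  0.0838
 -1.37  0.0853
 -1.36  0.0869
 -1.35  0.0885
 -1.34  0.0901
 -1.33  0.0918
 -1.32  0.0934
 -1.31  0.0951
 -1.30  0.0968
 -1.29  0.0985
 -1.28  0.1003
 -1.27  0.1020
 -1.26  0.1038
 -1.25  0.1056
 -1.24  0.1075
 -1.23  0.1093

σ√T = 0.26 × 0.4082 = 0.1061
d₁ = [ln(320/280) + (0.049 + 0.26²/2)·0.1667] / 0.1061 = [0.1335 + 0.0138] / 0.1061 = 1.3880 ≈ 1.39
d₂ = d₁ − σ√T = 1.3880 − 0.1061 = 1.2819 ≈ 1.28
exp(−rT) = exp(−0.049·0.1667) = 0.9919
N(−d₂) = N(-1.28) = 0.1003;  N(−d₁) = N(-1.39) = 0.0823
P = 280·0.9919·0.1003 − 320·0.0823 = 27.8565 − 26.3360 = 1.5205

1.52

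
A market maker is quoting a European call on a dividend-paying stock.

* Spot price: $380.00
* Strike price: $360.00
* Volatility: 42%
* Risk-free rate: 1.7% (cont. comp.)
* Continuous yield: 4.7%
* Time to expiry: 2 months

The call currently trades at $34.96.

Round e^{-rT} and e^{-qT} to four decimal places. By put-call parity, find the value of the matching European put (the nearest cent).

exp(−qT) = exp(−0.047·0.1667) = 0.9922;  exp(−rT) = exp(−0.017·0.1667) = 0.9972
Put-call parity: C − P = S·e^(−qT) − K·e^(−rT) = 380·0.9922 − 360·0.9972 = 377.0360 − 358.9920 = 18.0440
P = C − (C − P) = 34.96 − (18.0440) = 16.9160

$16.92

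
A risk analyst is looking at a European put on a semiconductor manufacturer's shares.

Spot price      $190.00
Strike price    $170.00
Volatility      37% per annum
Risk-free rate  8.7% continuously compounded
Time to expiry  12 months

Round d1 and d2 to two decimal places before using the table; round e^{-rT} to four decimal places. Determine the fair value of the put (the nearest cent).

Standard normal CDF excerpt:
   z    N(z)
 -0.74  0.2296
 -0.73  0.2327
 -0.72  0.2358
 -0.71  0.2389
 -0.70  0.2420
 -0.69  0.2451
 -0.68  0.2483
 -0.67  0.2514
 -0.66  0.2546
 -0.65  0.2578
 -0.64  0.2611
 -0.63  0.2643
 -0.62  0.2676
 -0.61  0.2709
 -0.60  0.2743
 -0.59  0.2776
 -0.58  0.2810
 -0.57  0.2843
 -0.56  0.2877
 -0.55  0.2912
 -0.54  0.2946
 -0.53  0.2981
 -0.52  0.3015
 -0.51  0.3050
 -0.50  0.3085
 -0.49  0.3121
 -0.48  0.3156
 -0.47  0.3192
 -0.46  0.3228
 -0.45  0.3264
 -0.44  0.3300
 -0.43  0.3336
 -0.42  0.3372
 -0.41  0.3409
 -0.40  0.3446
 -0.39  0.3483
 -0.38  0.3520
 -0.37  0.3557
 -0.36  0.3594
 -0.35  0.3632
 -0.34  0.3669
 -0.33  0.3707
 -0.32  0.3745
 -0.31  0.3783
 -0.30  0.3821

$11.80

σ√T = 0.37·√1 = 0.3700
d₁ = [ln(190/170) + (0.087 + 0.37²/2)·1] / 0.3700 = [0.1112 + 0.1554] / 0.3700 = 0.7207 → 0.72
d₂ = d₁ − σ√T = 0.7207 − 0.3700 = 0.3507 → 0.35
exp(−rT) = exp(−0.087·1) = 0.9167
N(−d₂) = N(-0.35) = 0.3632;  N(−d₁) = N(-0.72) = 0.2358
P = 170·0.9167·0.3632 − 190·0.2358 = 56.6007 − 44.8020 = 11.7987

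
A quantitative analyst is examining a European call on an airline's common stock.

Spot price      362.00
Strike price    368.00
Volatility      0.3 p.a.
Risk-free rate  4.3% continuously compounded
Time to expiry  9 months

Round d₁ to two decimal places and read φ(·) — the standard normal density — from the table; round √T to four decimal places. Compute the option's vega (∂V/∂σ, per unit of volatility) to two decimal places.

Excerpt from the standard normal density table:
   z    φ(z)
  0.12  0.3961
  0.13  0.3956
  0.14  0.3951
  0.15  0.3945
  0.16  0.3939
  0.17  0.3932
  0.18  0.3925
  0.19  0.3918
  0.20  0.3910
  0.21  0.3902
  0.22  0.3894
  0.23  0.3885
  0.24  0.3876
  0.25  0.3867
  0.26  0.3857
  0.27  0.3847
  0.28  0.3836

σ√T = 0.3 × 0.8660 = 0.2598
d₁ = [ln(362/368) + (0.043 + 0.3²/2)·0.75] / 0.2598 = [-0.0164 + 0.0660] / 0.2598 = 0.1908 ⇒ 0.19
√T = √0.75 = 0.8660
φ(d₁) = φ(0.19) = 0.3918
vega = S·φ(d₁)·√T = 362·0.3918·0.8660 = 122.8262
(Call and put vega coincide under Black-Scholes.)

122.83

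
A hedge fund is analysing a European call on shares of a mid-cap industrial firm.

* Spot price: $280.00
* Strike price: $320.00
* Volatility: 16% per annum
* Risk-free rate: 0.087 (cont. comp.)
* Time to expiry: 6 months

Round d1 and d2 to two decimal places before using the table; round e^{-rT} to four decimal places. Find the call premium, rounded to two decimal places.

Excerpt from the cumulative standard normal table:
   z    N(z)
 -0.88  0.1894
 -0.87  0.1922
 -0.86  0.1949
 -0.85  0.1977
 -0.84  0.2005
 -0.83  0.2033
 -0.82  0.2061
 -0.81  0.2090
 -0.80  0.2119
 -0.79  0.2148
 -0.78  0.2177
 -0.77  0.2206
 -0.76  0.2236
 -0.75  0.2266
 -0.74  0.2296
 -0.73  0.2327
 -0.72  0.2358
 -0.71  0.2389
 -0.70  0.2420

σ√T = 0.16 × 0.7071 = 0.1131
ln(S/K) + (r + σ²/2)T = ln(280/320) + (0.087 + 0.16²/2)·0.5 = -0.1335 + 0.0499 = -0.0836
d₁ = -0.0836 / 0.1131 = -0.7392 which rounds to -0.74
d₂ = d₁ − σ√T = -0.7392 − 0.1131 = -0.8523 which rounds to -0.85
exp(−rT) = exp(−0.087·0.5) = 0.9574
N(d₁) = N(-0.74) = 0.2296;  N(d₂) = N(-0.85) = 0.1977
C = 280·0.2296 − 320·0.9574·0.1977 = 64.2880 − 60.5690 = 3.7190

$3.72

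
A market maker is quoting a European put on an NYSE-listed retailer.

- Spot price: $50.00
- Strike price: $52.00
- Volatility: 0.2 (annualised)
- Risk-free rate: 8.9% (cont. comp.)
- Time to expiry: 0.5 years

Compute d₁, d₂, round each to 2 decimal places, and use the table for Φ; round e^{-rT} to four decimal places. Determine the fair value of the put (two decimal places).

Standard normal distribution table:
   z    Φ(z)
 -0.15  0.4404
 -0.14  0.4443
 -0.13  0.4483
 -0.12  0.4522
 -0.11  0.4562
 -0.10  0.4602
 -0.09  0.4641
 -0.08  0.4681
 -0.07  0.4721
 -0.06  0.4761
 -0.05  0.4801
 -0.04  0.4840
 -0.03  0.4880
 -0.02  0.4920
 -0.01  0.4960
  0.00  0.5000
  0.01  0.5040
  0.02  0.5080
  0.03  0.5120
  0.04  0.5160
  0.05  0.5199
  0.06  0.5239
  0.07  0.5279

T = 0.5;  σ√T = 0.1414
d₁ = [ln(50/52) + (0.089 + 0.2²/2)·0.5] / 0.1414 = [-0.0392 + 0.0545] / 0.1414 = 0.1080 which rounds to 0.11
d₂ = d₁ − σ√T = 0.1080 − 0.1414 = -0.0334 which rounds to -0.03
e^(−rT) = e^(−0.089·0.5) = 0.9565
P = 52·0.9565·N(0.03) − 50·N(-0.11) = 52·0.9565·0.5120 − 50·0.4562 = 25.4659 − 22.8100 = 2.6559

$2.66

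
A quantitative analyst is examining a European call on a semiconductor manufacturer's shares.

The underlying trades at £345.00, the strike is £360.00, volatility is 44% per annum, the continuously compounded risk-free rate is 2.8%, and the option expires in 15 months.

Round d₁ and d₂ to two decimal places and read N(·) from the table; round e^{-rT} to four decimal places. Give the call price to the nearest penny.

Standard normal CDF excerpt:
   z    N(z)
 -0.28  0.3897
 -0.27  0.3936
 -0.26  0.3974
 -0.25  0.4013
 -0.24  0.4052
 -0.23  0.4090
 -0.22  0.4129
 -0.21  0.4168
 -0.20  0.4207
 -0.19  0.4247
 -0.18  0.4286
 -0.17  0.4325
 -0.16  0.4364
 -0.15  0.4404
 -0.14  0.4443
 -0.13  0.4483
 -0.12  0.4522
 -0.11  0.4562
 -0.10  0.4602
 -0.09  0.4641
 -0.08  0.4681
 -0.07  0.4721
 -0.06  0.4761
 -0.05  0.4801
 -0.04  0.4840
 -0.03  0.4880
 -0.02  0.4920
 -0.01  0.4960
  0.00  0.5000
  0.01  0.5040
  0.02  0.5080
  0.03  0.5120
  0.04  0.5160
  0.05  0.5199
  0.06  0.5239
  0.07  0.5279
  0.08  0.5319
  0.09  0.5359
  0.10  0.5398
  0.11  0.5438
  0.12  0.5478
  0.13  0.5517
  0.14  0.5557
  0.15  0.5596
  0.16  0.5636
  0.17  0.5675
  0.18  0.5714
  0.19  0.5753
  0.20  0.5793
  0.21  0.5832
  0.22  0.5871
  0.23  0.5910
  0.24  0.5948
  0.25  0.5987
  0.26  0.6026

£65.75

T = 1.25;  σ√T = 0.4919
d₁ = [ln(345/360) + (0.028 + 0.44²/2)·1.25] / 0.4919 = [-0.0426 + 0.1560] / 0.4919 = 0.2306 → 0.23
d₂ = d₁ − σ√T = 0.2306 − 0.4919 = -0.2613 → -0.26
exp(−rT) = exp(−0.028·1.25) = 0.9656
N(d₁) = N(0.23) = 0.5910;  N(d₂) = N(-0.26) = 0.3974
C = 345·0.5910 − 360·0.9656·0.3974 = 203.8950 − 138.1426 = 65.7524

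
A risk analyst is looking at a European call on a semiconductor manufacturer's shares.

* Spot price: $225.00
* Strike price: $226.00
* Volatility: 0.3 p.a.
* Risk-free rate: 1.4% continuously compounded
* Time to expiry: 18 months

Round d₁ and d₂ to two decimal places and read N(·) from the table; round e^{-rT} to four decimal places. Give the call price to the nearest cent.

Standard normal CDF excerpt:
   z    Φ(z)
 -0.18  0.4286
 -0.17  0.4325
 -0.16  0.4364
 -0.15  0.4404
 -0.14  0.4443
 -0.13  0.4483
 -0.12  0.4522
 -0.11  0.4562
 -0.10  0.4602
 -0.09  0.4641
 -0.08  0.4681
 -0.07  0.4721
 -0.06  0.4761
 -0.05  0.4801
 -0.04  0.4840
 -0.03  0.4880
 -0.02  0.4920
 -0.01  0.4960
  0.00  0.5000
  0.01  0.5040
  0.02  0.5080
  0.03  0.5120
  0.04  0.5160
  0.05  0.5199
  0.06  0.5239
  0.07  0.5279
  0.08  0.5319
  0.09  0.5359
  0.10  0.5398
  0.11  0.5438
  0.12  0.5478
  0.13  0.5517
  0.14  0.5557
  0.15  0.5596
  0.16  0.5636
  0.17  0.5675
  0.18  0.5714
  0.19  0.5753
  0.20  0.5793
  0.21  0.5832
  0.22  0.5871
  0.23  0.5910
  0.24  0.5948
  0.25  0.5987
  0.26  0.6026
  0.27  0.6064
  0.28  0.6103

$34.65

σ√T = 0.3 × 1.2247 = 0.3674
d₁ = [ln(225/226) + (0.014 + ½·0.3²)·1.5] / (σ√T) = (-0.0044 + 0.0885) / 0.3674 = 0.2288 ≈ 0.23
d₂ = 0.2288 − 0.3674 = -0.1386 ≈ -0.14
exp(−rT) = exp(−0.014·1.5) = 0.9792
N(d₁) = N(0.23) = 0.5910;  N(d₂) = N(-0.14) = 0.4443
C = 225·0.5910 − 226·0.9792·0.4443 = 132.9750 − 98.3232 = 34.6518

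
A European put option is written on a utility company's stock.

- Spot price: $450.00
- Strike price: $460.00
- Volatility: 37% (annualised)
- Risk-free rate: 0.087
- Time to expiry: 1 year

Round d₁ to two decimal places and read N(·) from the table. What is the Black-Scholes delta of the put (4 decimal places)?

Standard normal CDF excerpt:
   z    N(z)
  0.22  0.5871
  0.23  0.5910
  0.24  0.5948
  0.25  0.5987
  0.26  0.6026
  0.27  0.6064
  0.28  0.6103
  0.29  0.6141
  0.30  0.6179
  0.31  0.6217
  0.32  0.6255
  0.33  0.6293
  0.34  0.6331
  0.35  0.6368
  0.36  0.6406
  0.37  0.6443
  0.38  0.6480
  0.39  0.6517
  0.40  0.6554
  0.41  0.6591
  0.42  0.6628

T = 1;  σ√T = 0.3700
d₁ = [ln(450/460) + (0.087 + 0.37²/2)·1] / 0.3700 = [-0.0220 + 0.1554] / 0.3700 = 0.3607 → 0.36
N(d₁) = N(0.36) = 0.6406
Δ_put = N(d₁) − 1 = 0.6406 − 1 = -0.3594

-0.3594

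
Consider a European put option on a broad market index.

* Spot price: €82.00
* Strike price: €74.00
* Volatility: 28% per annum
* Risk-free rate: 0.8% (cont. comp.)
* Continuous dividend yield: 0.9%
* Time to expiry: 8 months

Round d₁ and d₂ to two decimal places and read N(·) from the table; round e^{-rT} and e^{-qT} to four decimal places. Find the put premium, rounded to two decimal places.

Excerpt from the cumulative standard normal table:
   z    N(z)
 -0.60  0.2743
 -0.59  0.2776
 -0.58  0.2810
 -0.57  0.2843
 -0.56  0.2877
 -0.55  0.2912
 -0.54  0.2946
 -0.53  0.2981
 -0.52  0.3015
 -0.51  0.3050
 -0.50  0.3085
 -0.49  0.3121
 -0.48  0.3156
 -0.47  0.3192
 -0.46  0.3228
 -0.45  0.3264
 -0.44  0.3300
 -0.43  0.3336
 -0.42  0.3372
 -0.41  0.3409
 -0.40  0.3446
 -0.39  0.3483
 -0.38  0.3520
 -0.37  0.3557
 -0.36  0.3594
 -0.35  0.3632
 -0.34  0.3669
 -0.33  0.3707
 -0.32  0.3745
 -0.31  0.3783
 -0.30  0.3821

σ√T = 0.28·√0.6667 = 0.2286
d₁ = [ln(82/74) + (0.008 − 0.009 + 0.28²/2)·0.6667] / 0.2286 = [0.1027 + 0.0255] / 0.2286 = 0.5604 ≈ 0.56
d₂ = d₁ − σ√T = 0.5604 − 0.2286 = 0.3318 ≈ 0.33
e^(−qT) = e^(−0.009·0.6667) = 0.9940;  e^(−rT) = e^(−0.008·0.6667) = 0.9947
P = 74·0.9947·N(-0.33) − 82·0.9940·N(-0.56) = 74·0.9947·0.3707 − 82·0.9940·0.2877 = 27.2864 − 23.4499 = 3.8366

€3.84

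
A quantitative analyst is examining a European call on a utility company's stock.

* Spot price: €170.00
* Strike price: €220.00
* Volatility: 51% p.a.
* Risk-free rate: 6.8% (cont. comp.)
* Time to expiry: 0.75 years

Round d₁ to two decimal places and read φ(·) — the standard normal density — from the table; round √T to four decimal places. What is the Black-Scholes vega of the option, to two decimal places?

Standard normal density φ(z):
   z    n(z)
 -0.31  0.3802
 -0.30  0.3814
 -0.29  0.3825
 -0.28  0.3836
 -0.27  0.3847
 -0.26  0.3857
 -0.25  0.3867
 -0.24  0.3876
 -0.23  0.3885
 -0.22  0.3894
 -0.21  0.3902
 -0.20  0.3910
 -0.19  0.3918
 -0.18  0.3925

56.93

T = 0.75;  σ√T = 0.4417
d₁ = [ln(170/220) + (0.068 + 0.51²/2)·0.75] / 0.4417 = [-0.2578 + 0.1485] / 0.4417 = -0.2474 ≈ -0.25
√T = √0.75 = 0.8660
φ(d₁) = φ(-0.25) = 0.3867
vega = S·φ(d₁)·√T = 170·0.3867·0.8660 = 56.9300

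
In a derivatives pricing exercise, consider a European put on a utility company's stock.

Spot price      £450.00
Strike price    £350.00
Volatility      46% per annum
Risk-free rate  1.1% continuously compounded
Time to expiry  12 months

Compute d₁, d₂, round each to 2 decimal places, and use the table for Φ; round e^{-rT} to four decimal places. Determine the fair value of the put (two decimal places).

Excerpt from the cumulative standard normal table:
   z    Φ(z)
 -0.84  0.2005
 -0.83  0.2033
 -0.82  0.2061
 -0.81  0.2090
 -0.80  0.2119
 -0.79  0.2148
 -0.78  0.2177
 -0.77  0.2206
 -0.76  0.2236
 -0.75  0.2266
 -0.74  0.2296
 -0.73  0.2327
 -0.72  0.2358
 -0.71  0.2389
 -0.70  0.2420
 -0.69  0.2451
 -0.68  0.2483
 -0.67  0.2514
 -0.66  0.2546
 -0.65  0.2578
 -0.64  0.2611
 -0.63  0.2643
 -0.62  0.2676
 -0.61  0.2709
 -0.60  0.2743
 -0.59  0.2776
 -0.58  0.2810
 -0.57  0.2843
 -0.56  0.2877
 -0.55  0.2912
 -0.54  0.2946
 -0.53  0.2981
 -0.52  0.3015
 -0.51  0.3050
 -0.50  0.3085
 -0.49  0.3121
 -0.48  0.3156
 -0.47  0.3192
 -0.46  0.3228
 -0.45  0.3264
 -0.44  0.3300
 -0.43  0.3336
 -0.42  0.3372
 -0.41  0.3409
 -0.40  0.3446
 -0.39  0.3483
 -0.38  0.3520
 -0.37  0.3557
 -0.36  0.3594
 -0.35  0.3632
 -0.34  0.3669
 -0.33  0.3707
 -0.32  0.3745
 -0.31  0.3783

£31.66

σ√T = 0.46·√1 = 0.4600
d₁ = [ln(450/350) + (0.011 + 0.46²/2)·1] / 0.4600 = [0.2513 + 0.1168] / 0.4600 = 0.8002 ≈ 0.80
d₂ = d₁ − σ√T = 0.8002 − 0.4600 = 0.3402 ≈ 0.34
exp(−rT) = exp(−0.011·1) = 0.9891
P = 350·0.9891·N(-0.34) − 450·N(-0.80) = 350·0.9891·0.3669 − 450·0.2119 = 127.0153 − 95.3550 = 31.6603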